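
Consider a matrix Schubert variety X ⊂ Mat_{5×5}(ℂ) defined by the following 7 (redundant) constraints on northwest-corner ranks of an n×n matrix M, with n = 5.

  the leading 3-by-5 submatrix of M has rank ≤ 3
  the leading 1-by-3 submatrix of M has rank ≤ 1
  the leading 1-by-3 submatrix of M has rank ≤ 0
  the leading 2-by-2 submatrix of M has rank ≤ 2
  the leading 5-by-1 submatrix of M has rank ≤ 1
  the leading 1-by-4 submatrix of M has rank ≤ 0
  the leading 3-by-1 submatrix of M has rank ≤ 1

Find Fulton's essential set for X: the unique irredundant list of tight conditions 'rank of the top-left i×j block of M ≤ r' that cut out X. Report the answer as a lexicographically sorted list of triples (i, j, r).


Rank table r_w(5×5) implied by the 7 constraints:

  R[1]: 0  0  0  0  1
  R[2]: 1  1  1  1  2
  R[3]: 1  2  2  2  3
  R[4]: 1  2  3  3  4
  R[5]: 1  2  3  4  5

reading off 1-entries of Δ²R: w = (5, 1, 2, 3, 4).

Rothe diagram D(w) (4 cells), 1 SE-corner (essential condition):

[(1, 4, 0)]


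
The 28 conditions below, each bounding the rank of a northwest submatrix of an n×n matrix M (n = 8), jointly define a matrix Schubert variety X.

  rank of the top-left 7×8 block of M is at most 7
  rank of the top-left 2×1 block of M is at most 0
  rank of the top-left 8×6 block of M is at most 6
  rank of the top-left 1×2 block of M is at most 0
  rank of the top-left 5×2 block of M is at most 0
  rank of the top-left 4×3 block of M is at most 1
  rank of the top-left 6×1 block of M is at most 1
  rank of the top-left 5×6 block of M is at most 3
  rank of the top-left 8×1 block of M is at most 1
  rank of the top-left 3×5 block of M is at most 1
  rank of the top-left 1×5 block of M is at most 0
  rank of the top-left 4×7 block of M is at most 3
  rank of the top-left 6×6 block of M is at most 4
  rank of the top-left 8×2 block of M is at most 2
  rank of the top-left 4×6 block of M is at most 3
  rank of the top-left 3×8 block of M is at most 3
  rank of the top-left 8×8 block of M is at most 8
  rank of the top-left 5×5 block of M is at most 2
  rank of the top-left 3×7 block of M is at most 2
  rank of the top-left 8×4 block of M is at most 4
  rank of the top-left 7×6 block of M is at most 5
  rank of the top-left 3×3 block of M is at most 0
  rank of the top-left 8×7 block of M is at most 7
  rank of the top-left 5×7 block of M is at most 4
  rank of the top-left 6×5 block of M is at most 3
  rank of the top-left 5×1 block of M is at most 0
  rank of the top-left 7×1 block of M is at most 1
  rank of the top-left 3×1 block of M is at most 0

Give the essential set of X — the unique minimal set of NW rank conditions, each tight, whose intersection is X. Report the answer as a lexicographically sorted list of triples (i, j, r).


The tightest implied rank at each (i,j), from the 28 conditions:

  row 1: 0  0  0  0  0  1  1  1
  row 2: 0  0  0  1  1  2  2  2
  row 3: 0  0  0  1  1  2  2  3
  row 4: 0  0  1  2  2  3  3  4
  row 5: 0  0  1  2  2  3  4  5
  row 6: 1  1  2  3  3  4  5  6
  row 7: 1  2  3  4  4  5  6  7
  row 8: 1  2  3  4  5  6  7  8

hence w(1..8) = (6, 4, 8, 3, 7, 1, 2, 5).

6 SE-corners of the 18-cell Rothe diagram give Ess(w):

[(1, 5, 0), (3, 3, 0), (3, 5, 1), (3, 7, 2), (5, 2, 0), (5, 5, 2)]


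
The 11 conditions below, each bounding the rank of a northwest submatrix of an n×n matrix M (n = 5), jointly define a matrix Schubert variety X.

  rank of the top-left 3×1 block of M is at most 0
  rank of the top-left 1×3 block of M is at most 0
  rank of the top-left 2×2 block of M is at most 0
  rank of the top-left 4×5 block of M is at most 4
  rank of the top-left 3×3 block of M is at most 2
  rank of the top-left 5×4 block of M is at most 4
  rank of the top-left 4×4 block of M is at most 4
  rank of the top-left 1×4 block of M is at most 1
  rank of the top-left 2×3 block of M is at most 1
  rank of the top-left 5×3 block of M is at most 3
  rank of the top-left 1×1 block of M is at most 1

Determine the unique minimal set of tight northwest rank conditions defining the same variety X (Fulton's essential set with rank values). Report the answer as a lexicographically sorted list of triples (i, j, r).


The tightest implied rank at each (i,j), from the 11 conditions:

  R[1]: 0 0 0 1 1
  R[2]: 0 0 1 2 2
  R[3]: 0 1 2 3 3
  R[4]: 1 2 3 4 4
  R[5]: 1 2 3 4 5

giving w = (4, 3, 2, 1, 5) via Δ²R.

D(w) has 6 cells with 3 SE-corners; essential set:

[(1, 3, 0), (2, 2, 0), (3, 1, 0)]


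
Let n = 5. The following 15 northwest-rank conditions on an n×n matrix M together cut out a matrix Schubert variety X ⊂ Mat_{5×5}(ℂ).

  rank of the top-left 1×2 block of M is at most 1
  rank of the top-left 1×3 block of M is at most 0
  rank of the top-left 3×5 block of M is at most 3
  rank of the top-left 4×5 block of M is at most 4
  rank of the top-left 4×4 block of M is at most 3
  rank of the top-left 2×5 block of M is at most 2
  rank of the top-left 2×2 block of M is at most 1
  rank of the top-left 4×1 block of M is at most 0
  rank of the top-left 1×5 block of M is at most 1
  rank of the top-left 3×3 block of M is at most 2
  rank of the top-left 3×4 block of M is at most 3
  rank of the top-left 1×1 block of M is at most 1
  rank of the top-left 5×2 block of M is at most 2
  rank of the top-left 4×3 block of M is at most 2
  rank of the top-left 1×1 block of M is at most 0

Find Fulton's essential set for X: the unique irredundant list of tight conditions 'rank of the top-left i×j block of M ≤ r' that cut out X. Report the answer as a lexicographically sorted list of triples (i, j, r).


Recovering R(i,j) via the rank-extension bound from the 15 conditions:

  i=1: 0  0  0  1  1
  i=2: 0  1  1  2  2
  i=3: 0  1  2  3  3
  i=4: 0  1  2  3  4
  i=5: 1  2  3  4  5

second differences of R give the permutation w = (4, 2, 3, 5, 1).

|D(w)|=6, |Ess(w)|=2:

[(1, 3, 0), (4, 1, 0)]


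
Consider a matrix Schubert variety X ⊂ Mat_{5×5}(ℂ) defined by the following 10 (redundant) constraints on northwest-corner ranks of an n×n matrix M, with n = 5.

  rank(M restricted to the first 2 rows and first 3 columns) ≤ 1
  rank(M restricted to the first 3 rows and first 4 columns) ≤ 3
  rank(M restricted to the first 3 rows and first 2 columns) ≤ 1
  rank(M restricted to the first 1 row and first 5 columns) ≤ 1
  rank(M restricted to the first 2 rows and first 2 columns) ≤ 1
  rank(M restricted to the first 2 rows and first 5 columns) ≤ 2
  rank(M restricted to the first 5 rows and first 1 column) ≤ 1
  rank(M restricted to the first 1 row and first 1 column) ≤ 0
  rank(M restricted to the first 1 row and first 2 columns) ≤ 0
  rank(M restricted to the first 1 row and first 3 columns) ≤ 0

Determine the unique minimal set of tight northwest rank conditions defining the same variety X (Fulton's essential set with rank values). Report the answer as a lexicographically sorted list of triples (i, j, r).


The tightest implied rank at each (i,j), from the 10 conditions:

  0 | 0 | 0 | 1 | 1
  1 | 1 | 1 | 2 | 2
  1 | 1 | 2 | 3 | 3
  1 | 2 | 3 | 4 | 4
  1 | 2 | 3 | 4 | 5

second differences of R give the permutation w = (4, 1, 3, 2, 5).

D(w) has 4 cells with 2 SE-corners; essential set:

[(1, 3, 0), (3, 2, 1)]


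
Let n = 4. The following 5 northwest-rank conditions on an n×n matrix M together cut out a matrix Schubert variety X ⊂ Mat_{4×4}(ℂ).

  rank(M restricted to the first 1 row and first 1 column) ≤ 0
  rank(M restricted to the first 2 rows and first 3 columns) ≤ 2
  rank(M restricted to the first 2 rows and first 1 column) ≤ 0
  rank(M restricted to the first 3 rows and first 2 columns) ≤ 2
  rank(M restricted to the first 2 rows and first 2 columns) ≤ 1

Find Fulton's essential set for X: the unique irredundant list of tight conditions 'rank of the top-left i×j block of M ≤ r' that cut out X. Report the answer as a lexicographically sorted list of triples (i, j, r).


Computing R[i][j] = min implied NW-rank bound (n=4, 5 conditions):

  0 | 1 | 1 | 1
  0 | 1 | 2 | 2
  1 | 2 | 3 | 3
  1 | 2 | 3 | 4

hence w(1..4) = (2, 3, 1, 4).

1 SE-corner of the 2-cell Rothe diagram gives Ess(w):

[(2, 1, 0)]


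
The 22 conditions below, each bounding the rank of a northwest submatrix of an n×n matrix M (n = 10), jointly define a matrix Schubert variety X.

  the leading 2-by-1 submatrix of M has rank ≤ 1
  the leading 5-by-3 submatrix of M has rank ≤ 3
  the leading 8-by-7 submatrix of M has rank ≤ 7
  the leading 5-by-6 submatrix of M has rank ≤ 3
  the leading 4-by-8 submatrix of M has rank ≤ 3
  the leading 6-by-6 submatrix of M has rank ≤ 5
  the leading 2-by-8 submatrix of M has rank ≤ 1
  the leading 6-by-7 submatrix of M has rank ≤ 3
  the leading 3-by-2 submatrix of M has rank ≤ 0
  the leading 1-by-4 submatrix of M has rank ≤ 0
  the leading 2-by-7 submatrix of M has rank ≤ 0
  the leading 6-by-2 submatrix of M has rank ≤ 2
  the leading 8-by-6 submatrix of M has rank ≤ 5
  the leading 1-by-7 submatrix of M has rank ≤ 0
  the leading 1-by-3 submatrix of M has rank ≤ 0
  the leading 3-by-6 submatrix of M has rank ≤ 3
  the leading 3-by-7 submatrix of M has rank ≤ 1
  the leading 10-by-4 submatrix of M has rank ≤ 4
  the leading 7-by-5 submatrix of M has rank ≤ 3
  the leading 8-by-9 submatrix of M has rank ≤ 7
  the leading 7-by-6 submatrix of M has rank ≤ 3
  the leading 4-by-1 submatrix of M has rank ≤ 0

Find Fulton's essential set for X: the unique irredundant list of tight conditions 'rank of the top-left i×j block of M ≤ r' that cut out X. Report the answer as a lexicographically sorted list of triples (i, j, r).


The tightest implied rank at each (i,j), from the 22 conditions:

  0  0  0  0  0  0  0  1  1  1
  0  0  0  0  0  0  0  1  2  2
  0  0  1  1  1  1  1  2  3  3
  0  1  2  2  2  2  2  3  4  4
  1  2  3  3  3  3  3  4  5  5
  1  2  3  3  3  3  3  4  5  6
  1  2  3  3  3  3  4  5  6  7
  1  2  3  4  4  4  5  6  7  8
  1  2  3  4  5  5  6  7  8  9
  1  2  3  4  5  6  7  8  9  10

hence w(1..10) = (8, 9, 3, 2, 1, 10, 7, 4, 5, 6).

D(w) has 24 cells with 5 SE-corners; essential set:

[(2, 7, 0), (3, 2, 0), (4, 1, 0), (6, 7, 3), (7, 6, 3)]


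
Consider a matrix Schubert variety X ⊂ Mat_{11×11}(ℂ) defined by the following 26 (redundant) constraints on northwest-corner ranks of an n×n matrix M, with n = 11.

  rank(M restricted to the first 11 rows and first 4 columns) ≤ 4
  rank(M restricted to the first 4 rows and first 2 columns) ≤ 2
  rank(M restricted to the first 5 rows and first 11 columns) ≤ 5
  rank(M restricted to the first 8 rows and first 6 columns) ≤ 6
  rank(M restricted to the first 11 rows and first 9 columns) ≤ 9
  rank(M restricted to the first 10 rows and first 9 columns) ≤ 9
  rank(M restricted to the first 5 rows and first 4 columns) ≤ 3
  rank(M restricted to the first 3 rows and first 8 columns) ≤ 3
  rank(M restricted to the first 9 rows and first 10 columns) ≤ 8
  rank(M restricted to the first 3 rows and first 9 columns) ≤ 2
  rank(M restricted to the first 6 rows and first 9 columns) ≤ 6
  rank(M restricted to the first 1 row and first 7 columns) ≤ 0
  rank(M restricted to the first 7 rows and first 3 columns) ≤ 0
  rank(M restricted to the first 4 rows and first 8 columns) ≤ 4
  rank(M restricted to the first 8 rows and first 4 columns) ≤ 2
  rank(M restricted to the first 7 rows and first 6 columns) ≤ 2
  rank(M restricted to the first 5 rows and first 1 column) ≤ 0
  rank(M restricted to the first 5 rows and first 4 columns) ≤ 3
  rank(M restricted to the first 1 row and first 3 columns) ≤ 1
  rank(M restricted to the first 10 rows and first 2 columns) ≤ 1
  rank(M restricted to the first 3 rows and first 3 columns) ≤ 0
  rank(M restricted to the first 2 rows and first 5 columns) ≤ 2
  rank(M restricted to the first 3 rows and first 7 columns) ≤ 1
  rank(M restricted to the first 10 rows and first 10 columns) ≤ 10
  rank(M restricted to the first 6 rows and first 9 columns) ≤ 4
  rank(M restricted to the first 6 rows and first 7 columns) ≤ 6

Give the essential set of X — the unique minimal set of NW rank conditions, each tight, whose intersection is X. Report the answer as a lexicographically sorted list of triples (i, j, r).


Recovering R(i,j) via the rank-extension bound from the 26 conditions:

  row 1: 0, 0, 0, 0, 0, 0, 0, 1, 1, 1, 1
  row 2: 0, 0, 0, 1, 1, 1, 1, 2, 2, 2, 2
  row 3: 0, 0, 0, 1, 1, 1, 1, 2, 2, 3, 3
  row 4: 0, 0, 0, 1, 2, 2, 2, 3, 3, 4, 4
  row 5: 0, 0, 0, 1, 2, 2, 3, 4, 4, 5, 5
  row 6: 0, 0, 0, 1, 2, 2, 3, 4, 4, 5, 6
  row 7: 0, 0, 0, 1, 2, 2, 3, 4, 5, 6, 7
  row 8: 1, 1, 1, 2, 3, 3, 4, 5, 6, 7, 8
  row 9: 1, 1, 2, 3, 4, 4, 5, 6, 7, 8, 9
  row 10: 1, 1, 2, 3, 4, 5, 6, 7, 8, 9, 10
  row 11: 1, 2, 3, 4, 5, 6, 7, 8, 9, 10, 11

second differences of R give the permutation w = (8, 4, 10, 5, 7, 11, 9, 1, 3, 6, 2).

|D(w)|=35, |Ess(w)|=7:

[(1, 7, 0), (3, 7, 1), (3, 9, 2), (6, 9, 4), (7, 3, 0), (7, 6, 2), (10, 2, 1)]


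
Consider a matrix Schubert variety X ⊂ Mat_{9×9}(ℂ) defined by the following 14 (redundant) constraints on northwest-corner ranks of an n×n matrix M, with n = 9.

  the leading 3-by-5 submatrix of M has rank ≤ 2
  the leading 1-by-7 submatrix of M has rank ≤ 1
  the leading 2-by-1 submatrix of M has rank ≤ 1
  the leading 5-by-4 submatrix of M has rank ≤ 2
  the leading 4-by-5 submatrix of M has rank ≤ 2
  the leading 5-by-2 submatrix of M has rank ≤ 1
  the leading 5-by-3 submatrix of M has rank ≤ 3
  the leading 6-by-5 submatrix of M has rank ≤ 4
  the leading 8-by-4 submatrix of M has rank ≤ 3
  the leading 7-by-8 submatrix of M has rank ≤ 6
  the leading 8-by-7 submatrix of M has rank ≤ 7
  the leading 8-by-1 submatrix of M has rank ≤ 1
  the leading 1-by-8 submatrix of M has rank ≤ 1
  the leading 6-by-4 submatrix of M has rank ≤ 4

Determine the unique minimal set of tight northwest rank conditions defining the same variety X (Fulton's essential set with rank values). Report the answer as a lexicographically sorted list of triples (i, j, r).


Rank table r_w(9×9) implied by the 14 constraints:

  i=1: 1 1 1 1 1 1 1 1 1
  i=2: 1 1 2 2 2 2 2 2 2
  i=3: 1 1 2 2 2 3 3 3 3
  i=4: 1 1 2 2 2 3 4 4 4
  i=5: 1 1 2 2 3 4 5 5 5
  i=6: 1 2 3 3 4 5 6 6 6
  i=7: 1 2 3 3 4 5 6 6 7
  i=8: 1 2 3 3 4 5 6 7 8
  i=9: 1 2 3 4 5 6 7 8 9

so w = (1, 3, 6, 7, 5, 2, 9, 8, 4).

5 SE-corners of the 12-cell Rothe diagram give Ess(w):

[(4, 5, 2), (5, 2, 1), (5, 4, 2), (7, 8, 6), (8, 4, 3)]


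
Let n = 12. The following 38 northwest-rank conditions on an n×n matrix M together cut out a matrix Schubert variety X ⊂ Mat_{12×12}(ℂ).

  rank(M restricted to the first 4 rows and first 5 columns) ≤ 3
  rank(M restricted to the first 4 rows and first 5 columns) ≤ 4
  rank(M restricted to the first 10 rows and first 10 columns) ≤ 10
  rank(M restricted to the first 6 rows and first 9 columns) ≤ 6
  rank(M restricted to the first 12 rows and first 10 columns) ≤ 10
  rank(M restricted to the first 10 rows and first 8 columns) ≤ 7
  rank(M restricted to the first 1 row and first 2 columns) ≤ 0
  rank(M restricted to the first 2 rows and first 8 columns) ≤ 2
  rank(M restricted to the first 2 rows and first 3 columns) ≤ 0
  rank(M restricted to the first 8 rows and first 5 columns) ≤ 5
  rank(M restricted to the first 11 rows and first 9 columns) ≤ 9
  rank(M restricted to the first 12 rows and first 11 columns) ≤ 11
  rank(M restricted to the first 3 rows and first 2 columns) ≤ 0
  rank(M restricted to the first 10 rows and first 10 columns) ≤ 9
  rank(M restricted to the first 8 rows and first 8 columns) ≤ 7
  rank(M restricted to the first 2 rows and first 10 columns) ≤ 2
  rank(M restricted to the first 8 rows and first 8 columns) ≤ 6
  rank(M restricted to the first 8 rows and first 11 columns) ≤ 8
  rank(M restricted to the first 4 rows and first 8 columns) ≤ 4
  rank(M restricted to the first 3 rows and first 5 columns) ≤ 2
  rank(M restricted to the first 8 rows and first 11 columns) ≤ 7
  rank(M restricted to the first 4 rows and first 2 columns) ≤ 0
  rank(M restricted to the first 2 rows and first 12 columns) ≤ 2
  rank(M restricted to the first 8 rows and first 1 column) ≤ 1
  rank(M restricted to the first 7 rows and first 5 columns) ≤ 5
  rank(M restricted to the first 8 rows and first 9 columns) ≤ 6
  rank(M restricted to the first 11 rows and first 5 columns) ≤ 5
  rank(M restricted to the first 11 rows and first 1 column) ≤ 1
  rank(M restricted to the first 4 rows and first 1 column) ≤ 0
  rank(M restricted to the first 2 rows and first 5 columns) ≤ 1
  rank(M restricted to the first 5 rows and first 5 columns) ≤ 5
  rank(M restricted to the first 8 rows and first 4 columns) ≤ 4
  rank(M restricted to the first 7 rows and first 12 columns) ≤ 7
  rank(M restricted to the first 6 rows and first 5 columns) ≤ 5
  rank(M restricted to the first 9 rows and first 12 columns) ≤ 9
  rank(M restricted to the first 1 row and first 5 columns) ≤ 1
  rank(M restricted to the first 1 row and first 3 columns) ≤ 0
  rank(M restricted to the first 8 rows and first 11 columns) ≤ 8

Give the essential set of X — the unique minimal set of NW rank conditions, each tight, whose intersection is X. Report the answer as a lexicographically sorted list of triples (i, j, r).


Recovering R(i,j) via the rank-extension bound from the 38 conditions:

  0, 0, 0, 1, 1, 1, 1, 1, 1, 1, 1, 1
  0, 0, 0, 1, 1, 2, 2, 2, 2, 2, 2, 2
  0, 0, 1, 2, 2, 3, 3, 3, 3, 3, 3, 3
  0, 0, 1, 2, 3, 4, 4, 4, 4, 4, 4, 4
  1, 1, 2, 3, 4, 5, 5, 5, 5, 5, 5, 5
  1, 2, 3, 4, 5, 6, 6, 6, 6, 6, 6, 6
  1, 2, 3, 4, 5, 6, 6, 6, 6, 7, 7, 7
  1, 2, 3, 4, 5, 6, 6, 6, 6, 7, 7, 8
  1, 2, 3, 4, 5, 6, 7, 7, 7, 8, 8, 9
  1, 2, 3, 4, 5, 6, 7, 7, 8, 9, 9, 10
  1, 2, 3, 4, 5, 6, 7, 8, 9, 10, 10, 11
  1, 2, 3, 4, 5, 6, 7, 8, 9, 10, 11, 12

so w = (4, 6, 3, 5, 1, 2, 10, 12, 7, 9, 8, 11).

Rothe diagram D(w) (19 cells), 6 SE-corners (essential conditions):

[(2, 3, 0), (2, 5, 1), (4, 2, 0), (8, 9, 6), (8, 11, 7), (10, 8, 7)]


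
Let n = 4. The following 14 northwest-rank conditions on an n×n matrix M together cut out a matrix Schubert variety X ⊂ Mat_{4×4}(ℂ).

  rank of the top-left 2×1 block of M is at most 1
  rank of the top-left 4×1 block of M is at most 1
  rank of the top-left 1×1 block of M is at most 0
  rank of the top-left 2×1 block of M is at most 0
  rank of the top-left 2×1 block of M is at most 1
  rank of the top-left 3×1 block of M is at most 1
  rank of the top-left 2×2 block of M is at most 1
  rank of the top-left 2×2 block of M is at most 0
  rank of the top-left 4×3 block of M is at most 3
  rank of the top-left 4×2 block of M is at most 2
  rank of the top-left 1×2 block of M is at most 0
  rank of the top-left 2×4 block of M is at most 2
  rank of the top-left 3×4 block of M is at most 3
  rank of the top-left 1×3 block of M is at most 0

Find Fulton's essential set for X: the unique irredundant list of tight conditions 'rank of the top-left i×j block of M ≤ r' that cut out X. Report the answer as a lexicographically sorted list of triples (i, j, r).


Rank table r_w(4×4) implied by the 14 constraints:

  0, 0, 0, 1
  0, 0, 1, 2
  1, 1, 2, 3
  1, 2, 3, 4

hence w(1..4) = (4, 3, 1, 2).

|D(w)|=5, |Ess(w)|=2:

[(1, 3, 0), (2, 2, 0)]


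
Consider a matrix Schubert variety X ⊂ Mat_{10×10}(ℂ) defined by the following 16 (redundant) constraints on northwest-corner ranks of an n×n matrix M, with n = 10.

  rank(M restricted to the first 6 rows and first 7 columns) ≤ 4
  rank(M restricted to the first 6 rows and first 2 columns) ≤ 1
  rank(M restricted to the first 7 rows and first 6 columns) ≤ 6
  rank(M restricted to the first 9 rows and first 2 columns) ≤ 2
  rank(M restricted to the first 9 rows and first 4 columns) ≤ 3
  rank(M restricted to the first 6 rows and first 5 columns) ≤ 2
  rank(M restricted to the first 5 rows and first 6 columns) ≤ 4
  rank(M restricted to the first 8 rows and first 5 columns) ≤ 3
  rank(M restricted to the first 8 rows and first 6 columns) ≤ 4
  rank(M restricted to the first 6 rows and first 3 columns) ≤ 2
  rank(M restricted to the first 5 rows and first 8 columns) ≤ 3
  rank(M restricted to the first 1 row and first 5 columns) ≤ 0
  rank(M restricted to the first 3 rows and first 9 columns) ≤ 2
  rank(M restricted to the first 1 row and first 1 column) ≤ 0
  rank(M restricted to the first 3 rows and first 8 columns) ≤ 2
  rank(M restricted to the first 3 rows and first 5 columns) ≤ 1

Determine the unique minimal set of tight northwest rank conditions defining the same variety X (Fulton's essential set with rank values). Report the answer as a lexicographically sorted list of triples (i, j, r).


Computing R[i][j] = min implied NW-rank bound (n=10, 16 conditions):

  row 1: 0  0  0  0  0  1  1  1  1  1
  row 2: 1  1  1  1  1  2  2  2  2  2
  row 3: 1  1  1  1  1  2  2  2  2  3
  row 4: 1  1  2  2  2  3  3  3  3  4
  row 5: 1  1  2  2  2  3  3  3  4  5
  row 6: 1  1  2  2  2  3  4  4  5  6
  row 7: 1  2  3  3  3  4  5  5  6  7
  row 8: 1  2  3  3  3  4  5  6  7  8
  row 9: 1  2  3  3  4  5  6  7  8  9
  row 10: 1  2  3  4  5  6  7  8  9  10

reading off 1-entries of Δ²R: w = (6, 1, 10, 3, 9, 7, 2, 8, 5, 4).

|D(w)|=24, |Ess(w)|=8:

[(1, 5, 0), (3, 5, 1), (3, 9, 2), (5, 8, 3), (6, 2, 1), (6, 5, 2), (8, 5, 3), (9, 4, 3)]


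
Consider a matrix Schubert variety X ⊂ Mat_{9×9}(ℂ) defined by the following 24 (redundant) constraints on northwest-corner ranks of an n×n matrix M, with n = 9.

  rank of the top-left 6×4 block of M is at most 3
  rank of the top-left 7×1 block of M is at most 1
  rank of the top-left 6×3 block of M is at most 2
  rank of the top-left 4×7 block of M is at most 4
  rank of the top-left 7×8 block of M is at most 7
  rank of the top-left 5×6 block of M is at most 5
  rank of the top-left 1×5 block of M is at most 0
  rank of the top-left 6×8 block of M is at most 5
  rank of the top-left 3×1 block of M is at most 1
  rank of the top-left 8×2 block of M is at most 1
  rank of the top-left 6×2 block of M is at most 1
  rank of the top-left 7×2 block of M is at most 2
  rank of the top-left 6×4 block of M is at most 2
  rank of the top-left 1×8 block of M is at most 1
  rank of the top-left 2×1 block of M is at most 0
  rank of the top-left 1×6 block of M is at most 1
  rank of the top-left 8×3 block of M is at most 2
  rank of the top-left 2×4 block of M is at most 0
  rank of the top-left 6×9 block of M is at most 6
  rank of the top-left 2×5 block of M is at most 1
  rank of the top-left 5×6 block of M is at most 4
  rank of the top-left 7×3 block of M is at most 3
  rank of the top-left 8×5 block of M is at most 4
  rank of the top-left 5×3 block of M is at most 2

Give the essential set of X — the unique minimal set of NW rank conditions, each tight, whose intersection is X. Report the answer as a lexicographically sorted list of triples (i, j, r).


Rank table r_w(9×9) implied by the 24 constraints:

  0, 0, 0, 0, 0, 1, 1, 1, 1
  0, 0, 0, 0, 1, 2, 2, 2, 2
  1, 1, 1, 1, 2, 3, 3, 3, 3
  1, 1, 2, 2, 3, 4, 4, 4, 4
  1, 1, 2, 2, 3, 4, 5, 5, 5
  1, 1, 2, 2, 3, 4, 5, 5, 6
  1, 1, 2, 3, 4, 5, 6, 6, 7
  1, 1, 2, 3, 4, 5, 6, 7, 8
  1, 2, 3, 4, 5, 6, 7, 8, 9

so w = (6, 5, 1, 3, 7, 9, 4, 8, 2).

|D(w)|=17, |Ess(w)|=5:

[(1, 5, 0), (2, 4, 0), (6, 4, 2), (6, 8, 5), (8, 2, 1)]


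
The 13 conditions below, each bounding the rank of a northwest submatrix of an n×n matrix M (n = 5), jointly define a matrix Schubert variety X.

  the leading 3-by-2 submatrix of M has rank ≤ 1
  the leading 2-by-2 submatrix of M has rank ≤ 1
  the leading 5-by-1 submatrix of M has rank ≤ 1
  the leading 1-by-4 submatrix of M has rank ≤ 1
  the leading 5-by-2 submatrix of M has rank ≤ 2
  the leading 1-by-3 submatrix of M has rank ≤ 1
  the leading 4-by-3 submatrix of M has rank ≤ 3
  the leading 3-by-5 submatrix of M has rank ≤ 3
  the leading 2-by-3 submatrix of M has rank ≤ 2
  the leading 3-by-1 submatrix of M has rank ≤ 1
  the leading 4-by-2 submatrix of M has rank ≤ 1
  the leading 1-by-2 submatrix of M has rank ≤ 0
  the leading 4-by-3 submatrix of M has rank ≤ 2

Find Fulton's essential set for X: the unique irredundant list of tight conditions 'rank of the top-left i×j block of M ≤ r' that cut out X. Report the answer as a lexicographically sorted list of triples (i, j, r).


Computing R[i][j] = min implied NW-rank bound (n=5, 13 conditions):

  row 1: 0  0  1  1  1
  row 2: 1  1  2  2  2
  row 3: 1  1  2  3  3
  row 4: 1  1  2  3  4
  row 5: 1  2  3  4  5

giving w = (3, 1, 4, 5, 2) via Δ²R.

D(w) has 4 cells with 2 SE-corners; essential set:

[(1, 2, 0), (4, 2, 1)]


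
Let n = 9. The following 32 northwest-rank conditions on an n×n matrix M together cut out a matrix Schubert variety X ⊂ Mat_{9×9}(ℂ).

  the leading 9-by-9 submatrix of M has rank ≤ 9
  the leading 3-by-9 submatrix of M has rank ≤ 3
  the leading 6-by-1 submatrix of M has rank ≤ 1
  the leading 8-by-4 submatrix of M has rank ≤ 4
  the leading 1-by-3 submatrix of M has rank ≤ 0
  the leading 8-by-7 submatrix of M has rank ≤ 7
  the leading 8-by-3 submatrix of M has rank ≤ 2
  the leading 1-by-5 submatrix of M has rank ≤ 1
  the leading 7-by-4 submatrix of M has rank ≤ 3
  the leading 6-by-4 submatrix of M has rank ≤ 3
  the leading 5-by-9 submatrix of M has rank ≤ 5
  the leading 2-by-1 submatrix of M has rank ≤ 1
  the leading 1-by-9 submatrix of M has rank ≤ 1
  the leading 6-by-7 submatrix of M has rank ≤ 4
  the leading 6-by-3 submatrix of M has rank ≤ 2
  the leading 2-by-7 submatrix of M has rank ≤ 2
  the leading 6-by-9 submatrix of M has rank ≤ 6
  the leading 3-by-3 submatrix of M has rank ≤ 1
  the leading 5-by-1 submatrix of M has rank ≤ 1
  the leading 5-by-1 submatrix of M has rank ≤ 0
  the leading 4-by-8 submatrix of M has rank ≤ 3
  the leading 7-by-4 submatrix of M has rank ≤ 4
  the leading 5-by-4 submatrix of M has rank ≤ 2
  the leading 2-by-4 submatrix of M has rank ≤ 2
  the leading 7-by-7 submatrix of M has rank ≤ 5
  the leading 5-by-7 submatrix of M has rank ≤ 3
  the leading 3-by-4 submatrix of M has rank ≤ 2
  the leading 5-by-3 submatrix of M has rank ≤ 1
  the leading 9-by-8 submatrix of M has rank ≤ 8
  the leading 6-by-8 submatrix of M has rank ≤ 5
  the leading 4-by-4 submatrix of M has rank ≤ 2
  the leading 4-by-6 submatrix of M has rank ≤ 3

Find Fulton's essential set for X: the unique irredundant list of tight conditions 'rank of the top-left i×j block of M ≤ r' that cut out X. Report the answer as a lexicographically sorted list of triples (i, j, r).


Reconstructing r_w from the 32 given conditions:

  i=1: 0 0 0 1 1 1 1 1 1
  i=2: 0 1 1 2 2 2 2 2 2
  i=3: 0 1 1 2 3 3 3 3 3
  i=4: 0 1 1 2 3 3 3 3 4
  i=5: 0 1 1 2 3 3 3 4 5
  i=6: 1 2 2 3 4 4 4 5 6
  i=7: 1 2 2 3 4 5 5 6 7
  i=8: 1 2 2 3 4 5 6 7 8
  i=9: 1 2 3 4 5 6 7 8 9

giving w = (4, 2, 5, 9, 8, 1, 6, 7, 3) via Δ²R.

|D(w)|=17, |Ess(w)|=6:

[(1, 3, 0), (4, 8, 3), (5, 1, 0), (5, 3, 1), (5, 7, 3), (8, 3, 2)]


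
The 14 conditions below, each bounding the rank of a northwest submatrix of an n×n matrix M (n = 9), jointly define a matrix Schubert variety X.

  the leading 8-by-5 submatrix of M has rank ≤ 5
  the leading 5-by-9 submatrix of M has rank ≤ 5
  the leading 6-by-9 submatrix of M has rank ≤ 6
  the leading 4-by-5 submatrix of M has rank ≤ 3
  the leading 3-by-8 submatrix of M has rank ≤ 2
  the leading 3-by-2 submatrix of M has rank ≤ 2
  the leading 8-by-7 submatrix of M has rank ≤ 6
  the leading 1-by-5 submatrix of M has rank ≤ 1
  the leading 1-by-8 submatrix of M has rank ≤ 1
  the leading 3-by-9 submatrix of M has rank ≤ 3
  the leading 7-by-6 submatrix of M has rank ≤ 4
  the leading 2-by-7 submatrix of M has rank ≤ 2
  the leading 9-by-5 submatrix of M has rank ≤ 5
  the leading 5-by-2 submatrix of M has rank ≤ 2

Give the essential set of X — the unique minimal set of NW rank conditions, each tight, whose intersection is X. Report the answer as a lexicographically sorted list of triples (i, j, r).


Reconstructing r_w from the 14 given conditions:

  i=1: 1  1  1  1  1  1  1  1  1
  i=2: 1  2  2  2  2  2  2  2  2
  i=3: 1  2  2  2  2  2  2  2  3
  i=4: 1  2  3  3  3  3  3  3  4
  i=5: 1  2  3  4  4  4  4  4  5
  i=6: 1  2  3  4  4  4  5  5  6
  i=7: 1  2  3  4  4  4  5  6  7
  i=8: 1  2  3  4  5  5  6  7  8
  i=9: 1  2  3  4  5  6  7  8  9

second differences of R give the permutation w = (1, 2, 9, 3, 4, 7, 8, 5, 6).

2 SE-corners of the 10-cell Rothe diagram give Ess(w):

[(3, 8, 2), (7, 6, 4)]


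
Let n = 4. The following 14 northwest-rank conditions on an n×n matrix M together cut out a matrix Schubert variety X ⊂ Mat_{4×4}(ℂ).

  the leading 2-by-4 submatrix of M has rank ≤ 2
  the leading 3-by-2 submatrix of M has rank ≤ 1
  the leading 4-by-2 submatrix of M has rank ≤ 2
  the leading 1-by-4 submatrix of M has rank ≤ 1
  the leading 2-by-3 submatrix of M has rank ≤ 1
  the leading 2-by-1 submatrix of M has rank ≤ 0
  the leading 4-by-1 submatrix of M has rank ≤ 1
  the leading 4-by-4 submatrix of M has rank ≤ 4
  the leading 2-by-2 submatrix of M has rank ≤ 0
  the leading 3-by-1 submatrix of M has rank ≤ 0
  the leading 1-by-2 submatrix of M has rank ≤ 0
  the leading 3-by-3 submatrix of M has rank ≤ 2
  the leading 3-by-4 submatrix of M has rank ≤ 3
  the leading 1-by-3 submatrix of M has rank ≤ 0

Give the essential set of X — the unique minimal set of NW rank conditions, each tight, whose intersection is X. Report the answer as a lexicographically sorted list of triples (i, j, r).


Recovering R(i,j) via the rank-extension bound from the 14 conditions:

  0 | 0 | 0 | 1
  0 | 0 | 1 | 2
  0 | 1 | 2 | 3
  1 | 2 | 3 | 4

giving w = (4, 3, 2, 1) via Δ²R.

Rothe diagram D(w) (6 cells), 3 SE-corners (essential conditions):

[(1, 3, 0), (2, 2, 0), (3, 1, 0)]


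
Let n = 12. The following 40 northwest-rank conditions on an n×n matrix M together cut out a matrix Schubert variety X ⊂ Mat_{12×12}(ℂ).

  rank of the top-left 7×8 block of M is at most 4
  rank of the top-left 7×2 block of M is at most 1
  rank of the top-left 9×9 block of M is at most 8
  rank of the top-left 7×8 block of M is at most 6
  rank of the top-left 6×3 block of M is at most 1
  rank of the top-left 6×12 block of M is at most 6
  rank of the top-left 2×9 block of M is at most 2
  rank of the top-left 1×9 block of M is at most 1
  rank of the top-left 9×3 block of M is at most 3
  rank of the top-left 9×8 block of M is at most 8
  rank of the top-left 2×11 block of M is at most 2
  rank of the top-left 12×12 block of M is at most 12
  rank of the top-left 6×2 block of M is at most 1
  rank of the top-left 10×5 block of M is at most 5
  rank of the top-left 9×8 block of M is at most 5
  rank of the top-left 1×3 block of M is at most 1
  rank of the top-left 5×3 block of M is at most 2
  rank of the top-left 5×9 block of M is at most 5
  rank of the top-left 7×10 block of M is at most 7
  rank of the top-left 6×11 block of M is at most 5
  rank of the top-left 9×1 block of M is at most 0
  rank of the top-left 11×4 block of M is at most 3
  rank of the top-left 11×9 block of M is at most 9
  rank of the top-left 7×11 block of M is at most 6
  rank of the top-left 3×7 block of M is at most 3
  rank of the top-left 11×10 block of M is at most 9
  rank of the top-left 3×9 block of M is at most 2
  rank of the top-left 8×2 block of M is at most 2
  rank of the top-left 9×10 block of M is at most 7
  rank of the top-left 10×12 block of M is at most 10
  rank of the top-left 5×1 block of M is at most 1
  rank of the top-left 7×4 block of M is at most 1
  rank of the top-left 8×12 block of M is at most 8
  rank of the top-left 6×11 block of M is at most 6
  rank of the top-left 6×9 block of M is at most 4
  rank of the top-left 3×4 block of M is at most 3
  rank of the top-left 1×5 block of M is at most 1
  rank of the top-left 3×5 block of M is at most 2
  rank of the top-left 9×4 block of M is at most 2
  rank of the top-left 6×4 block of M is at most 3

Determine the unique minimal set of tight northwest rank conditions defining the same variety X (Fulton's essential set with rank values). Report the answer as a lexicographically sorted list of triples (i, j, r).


Reconstructing r_w from the 40 given conditions:

  0  1  1  1  1  1  1  1  1  1  1  1
  0  1  1  1  2  2  2  2  2  2  2  2
  0  1  1  1  2  2  2  2  2  3  3  3
  0  1  1  1  2  3  3  3  3  4  4  4
  0  1  1  1  2  3  4  4  4  5  5  5
  0  1  1  1  2  3  4  4  4  5  5  6
  0  1  1  1  2  3  4  4  5  6  6  7
  0  1  2  2  3  4  5  5  6  7  7  8
  0  1  2  2  3  4  5  5  6  7  8  9
  1  2  3  3  4  5  6  6  7  8  9  10
  1  2  3  3  4  5  6  7  8  9  10  11
  1  2  3  4  5  6  7  8  9  10  11  12

reading off 1-entries of Δ²R: w = (2, 5, 10, 6, 7, 12, 9, 3, 11, 1, 8, 4).

D(w) has 32 cells with 9 SE-corners; essential set:

[(3, 9, 2), (6, 9, 4), (6, 11, 5), (7, 4, 1), (7, 8, 4), (9, 1, 0), (9, 4, 2), (9, 8, 5), (11, 4, 3)]


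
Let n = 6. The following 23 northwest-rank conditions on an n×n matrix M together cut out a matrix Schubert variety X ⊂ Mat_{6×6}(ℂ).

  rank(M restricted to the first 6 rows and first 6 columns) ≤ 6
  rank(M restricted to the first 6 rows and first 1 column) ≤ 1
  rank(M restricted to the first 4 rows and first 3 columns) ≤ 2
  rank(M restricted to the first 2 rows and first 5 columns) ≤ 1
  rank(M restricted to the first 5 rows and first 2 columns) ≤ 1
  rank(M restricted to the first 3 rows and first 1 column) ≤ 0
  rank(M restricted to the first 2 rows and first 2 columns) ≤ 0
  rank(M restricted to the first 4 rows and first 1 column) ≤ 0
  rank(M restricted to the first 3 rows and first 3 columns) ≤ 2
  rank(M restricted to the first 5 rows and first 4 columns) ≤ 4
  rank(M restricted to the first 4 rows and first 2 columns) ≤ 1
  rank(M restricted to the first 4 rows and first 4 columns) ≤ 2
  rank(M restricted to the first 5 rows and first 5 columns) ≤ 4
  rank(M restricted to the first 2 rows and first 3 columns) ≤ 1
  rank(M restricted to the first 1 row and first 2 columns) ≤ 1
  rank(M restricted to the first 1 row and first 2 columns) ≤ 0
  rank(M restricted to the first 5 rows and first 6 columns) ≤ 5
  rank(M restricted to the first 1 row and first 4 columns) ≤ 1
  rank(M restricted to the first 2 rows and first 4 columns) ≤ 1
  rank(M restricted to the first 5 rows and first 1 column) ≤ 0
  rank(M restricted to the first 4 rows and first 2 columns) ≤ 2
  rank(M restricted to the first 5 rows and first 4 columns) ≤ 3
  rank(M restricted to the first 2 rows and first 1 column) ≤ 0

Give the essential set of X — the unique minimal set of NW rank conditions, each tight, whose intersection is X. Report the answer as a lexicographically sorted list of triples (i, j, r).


Propagating the 23 rank bounds to every northwest block:

  0  0  1  1  1  1
  0  0  1  1  1  2
  0  1  2  2  2  3
  0  1  2  2  3  4
  0  1  2  3  4  5
  1  2  3  4  5  6

reading off 1-entries of Δ²R: w = (3, 6, 2, 5, 4, 1).

Fulton essential set (4 of the 10 Rothe cells):

[(2, 2, 0), (2, 5, 1), (4, 4, 2), (5, 1, 0)]


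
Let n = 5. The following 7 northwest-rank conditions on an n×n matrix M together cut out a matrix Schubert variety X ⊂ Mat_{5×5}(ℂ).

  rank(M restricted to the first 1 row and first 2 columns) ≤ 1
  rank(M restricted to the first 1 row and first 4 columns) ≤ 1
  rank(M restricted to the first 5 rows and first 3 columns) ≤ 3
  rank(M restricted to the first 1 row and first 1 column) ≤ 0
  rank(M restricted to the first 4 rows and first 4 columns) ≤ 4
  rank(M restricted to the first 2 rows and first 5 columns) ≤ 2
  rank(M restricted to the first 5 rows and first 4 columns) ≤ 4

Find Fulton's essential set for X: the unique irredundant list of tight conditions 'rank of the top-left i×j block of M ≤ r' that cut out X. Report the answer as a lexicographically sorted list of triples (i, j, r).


Rank table r_w(5×5) implied by the 7 constraints:

  i=1: 0 | 1 | 1 | 1 | 1
  i=2: 1 | 2 | 2 | 2 | 2
  i=3: 1 | 2 | 3 | 3 | 3
  i=4: 1 | 2 | 3 | 4 | 4
  i=5: 1 | 2 | 3 | 4 | 5

so w = (2, 1, 3, 4, 5).

ℓ(w)=1; the 1 essential cell (i,j,r):

[(1, 1, 0)]


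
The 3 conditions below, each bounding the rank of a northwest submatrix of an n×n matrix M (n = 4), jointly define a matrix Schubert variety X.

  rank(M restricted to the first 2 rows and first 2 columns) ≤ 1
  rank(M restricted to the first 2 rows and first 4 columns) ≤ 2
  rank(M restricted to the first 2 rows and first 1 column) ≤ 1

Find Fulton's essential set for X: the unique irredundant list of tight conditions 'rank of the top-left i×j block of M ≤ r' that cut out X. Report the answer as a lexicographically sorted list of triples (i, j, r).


Recovering R(i,j) via the rank-extension bound from the 3 conditions:

  i=1: 1, 1, 1, 1
  i=2: 1, 1, 2, 2
  i=3: 1, 2, 3, 3
  i=4: 1, 2, 3, 4

so w = (1, 3, 2, 4).

D(w) has 1 cell with 1 SE-corner; essential set:

[(2, 2, 1)]


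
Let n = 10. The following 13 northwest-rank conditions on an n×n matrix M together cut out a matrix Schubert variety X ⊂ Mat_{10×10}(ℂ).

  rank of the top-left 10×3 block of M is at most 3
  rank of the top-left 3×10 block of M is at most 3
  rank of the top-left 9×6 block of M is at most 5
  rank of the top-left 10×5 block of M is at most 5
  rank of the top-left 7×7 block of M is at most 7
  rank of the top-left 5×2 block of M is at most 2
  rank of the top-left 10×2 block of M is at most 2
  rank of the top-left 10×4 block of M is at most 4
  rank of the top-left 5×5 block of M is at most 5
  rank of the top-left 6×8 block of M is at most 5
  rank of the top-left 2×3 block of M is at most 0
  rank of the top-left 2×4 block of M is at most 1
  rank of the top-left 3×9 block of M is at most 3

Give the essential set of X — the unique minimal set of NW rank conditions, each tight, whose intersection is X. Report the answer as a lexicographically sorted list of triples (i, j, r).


Reconstructing r_w from the 13 given conditions:

  0  0  0  1  1  1  1  1  1  1
  0  0  0  1  2  2  2  2  2  2
  1  1  1  2  3  3  3  3  3  3
  1  2  2  3  4  4  4  4  4  4
  1  2  3  4  5  5  5  5  5  5
  1  2  3  4  5  5  5  5  6  6
  1  2  3  4  5  5  6  6  7  7
  1  2  3  4  5  5  6  7  8  8
  1  2  3  4  5  5  6  7  8  9
  1  2  3  4  5  6  7  8  9  10

hence w(1..10) = (4, 5, 1, 2, 3, 9, 7, 8, 10, 6).

Rothe diagram D(w) (12 cells), 3 SE-corners (essential conditions):

[(2, 3, 0), (6, 8, 5), (9, 6, 5)]


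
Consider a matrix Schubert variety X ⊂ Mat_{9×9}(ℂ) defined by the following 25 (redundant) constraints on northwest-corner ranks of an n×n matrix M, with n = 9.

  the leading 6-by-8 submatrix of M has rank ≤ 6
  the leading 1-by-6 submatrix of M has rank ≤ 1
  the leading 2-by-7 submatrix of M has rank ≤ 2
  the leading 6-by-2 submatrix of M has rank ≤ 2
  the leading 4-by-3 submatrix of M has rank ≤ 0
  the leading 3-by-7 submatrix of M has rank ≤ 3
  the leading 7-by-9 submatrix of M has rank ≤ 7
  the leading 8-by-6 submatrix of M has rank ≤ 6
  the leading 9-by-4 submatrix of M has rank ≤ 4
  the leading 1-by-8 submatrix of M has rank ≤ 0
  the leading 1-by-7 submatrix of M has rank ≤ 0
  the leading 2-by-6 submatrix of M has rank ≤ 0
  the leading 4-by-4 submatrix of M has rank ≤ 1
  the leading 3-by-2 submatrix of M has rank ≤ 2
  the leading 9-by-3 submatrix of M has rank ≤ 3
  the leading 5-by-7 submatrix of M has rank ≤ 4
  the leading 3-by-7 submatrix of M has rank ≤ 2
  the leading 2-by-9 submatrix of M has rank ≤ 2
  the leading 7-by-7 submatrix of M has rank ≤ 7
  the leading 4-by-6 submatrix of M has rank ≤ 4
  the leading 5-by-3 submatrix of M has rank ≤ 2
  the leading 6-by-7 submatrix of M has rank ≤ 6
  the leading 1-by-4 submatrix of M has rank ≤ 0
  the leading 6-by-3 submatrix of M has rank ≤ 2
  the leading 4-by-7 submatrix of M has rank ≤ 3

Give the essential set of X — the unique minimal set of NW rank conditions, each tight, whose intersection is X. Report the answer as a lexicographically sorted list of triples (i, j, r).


Reconstructing r_w from the 25 given conditions:

  row 1: 0  0  0  0  0  0  0  0  1
  row 2: 0  0  0  0  0  0  1  1  2
  row 3: 0  0  0  1  1  1  2  2  3
  row 4: 0  0  0  1  2  2  3  3  4
  row 5: 1  1  1  2  3  3  4  4  5
  row 6: 1  2  2  3  4  4  5  5  6
  row 7: 1  2  3  4  5  5  6  6  7
  row 8: 1  2  3  4  5  6  7  7  8
  row 9: 1  2  3  4  5  6  7  8  9

the unique w with this rank table is (9, 7, 4, 5, 1, 2, 3, 6, 8).

ℓ(w)=20; the 3 essential cells (i,j,r):

[(1, 8, 0), (2, 6, 0), (4, 3, 0)]
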